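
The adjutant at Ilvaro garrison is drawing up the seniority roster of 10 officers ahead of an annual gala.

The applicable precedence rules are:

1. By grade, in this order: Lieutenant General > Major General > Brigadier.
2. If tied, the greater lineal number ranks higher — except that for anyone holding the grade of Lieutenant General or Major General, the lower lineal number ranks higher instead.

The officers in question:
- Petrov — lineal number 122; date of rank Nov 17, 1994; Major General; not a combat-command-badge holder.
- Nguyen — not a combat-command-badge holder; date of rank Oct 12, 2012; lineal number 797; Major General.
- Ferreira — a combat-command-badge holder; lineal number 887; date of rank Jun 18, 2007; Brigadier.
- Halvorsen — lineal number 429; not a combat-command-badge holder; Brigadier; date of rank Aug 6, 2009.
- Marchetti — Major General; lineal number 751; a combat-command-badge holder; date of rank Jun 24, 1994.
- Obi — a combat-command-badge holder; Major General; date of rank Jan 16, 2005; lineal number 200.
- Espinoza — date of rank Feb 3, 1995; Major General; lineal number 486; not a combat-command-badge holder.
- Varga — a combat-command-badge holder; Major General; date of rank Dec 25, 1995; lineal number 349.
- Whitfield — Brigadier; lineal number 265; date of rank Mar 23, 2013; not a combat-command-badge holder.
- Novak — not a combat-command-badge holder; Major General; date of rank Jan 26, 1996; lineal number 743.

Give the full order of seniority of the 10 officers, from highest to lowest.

By grade: Petrov, Obi, Varga, Espinoza, Novak, Marchetti and Nguyen (Major General); then Ferreira, Halvorsen and Whitfield (Brigadier).
Among Petrov, Obi, Varga, Espinoza, Novak, Marchetti and Nguyen, by lineal number (lower first) (reversed rule for this group): Petrov (122) before Obi (200) before Varga (349) before Espinoza (486) before Novak (743) before Marchetti (751) before Nguyen (797).
Among Ferreira, Halvorsen and Whitfield, by lineal number (higher first): Ferreira (887) before Halvorsen (429) before Whitfield (265).
Full order: Petrov, Obi, Varga, Espinoza, Novak, Marchetti, Nguyen, Ferreira, Halvorsen, Whitfield.

Petrov, Obi, Varga, Espinoza, Novak, Marchetti, Nguyen, Ferreira, Halvorsen, Whitfield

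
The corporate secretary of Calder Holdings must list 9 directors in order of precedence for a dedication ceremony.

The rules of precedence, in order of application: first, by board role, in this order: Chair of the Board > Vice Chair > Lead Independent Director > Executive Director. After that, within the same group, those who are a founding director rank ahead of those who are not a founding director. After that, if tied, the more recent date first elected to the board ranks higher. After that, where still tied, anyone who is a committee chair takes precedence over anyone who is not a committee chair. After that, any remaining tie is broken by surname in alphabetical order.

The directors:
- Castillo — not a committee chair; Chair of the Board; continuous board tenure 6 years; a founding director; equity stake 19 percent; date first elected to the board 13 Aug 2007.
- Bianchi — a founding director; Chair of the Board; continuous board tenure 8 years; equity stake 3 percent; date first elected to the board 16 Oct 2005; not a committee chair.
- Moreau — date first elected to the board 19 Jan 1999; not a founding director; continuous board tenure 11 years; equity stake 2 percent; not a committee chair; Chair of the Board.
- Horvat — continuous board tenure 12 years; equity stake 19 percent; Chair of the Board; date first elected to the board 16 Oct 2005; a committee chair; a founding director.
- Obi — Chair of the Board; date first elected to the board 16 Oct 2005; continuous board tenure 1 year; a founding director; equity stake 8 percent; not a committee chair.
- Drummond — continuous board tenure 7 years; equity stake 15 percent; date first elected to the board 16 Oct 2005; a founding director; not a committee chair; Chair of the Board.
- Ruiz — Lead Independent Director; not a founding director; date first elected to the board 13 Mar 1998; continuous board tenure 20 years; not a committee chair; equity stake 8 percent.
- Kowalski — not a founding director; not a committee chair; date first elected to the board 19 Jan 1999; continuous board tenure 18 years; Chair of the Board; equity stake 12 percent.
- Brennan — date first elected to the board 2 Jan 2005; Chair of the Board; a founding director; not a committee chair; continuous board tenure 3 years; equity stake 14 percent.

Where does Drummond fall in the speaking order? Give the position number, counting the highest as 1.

By board role: Castillo, Horvat, Bianchi, Drummond, Obi, Brennan, Kowalski and Moreau (Chair of the Board); then Ruiz (Lead Independent Director).
Among Castillo, Horvat, Bianchi, Drummond, Obi, Brennan, Kowalski and Moreau, a founding director before not a founding director: Castillo, Horvat, Bianchi, Drummond, Obi and Brennan (a founding director) before Kowalski and Moreau (not a founding director).
Among Castillo, Horvat, Bianchi, Drummond, Obi and Brennan, by date first elected to the board (later first): Castillo (13 Aug 2007) before Horvat, Bianchi, Drummond and Obi (16 Oct 2005) before Brennan (2 Jan 2005).
Among Horvat, Bianchi, Drummond and Obi, a committee chair before not a committee chair: Horvat (a committee chair) before Bianchi, Drummond and Obi (not a committee chair).
Among Bianchi, Drummond and Obi, alphabetically by surname: Bianchi before Drummond before Obi.
Kowalski and Moreau both have date first elected to the board 19 Jan 1999, so the next rule applies.
Kowalski and Moreau are each not a committee chair, so the next rule applies.
Among Kowalski and Moreau, alphabetically by surname: Kowalski before Moreau.
Order: Castillo, Horvat, Bianchi, Drummond, Obi, Brennan, Kowalski, Moreau, Ruiz. So position 4.

4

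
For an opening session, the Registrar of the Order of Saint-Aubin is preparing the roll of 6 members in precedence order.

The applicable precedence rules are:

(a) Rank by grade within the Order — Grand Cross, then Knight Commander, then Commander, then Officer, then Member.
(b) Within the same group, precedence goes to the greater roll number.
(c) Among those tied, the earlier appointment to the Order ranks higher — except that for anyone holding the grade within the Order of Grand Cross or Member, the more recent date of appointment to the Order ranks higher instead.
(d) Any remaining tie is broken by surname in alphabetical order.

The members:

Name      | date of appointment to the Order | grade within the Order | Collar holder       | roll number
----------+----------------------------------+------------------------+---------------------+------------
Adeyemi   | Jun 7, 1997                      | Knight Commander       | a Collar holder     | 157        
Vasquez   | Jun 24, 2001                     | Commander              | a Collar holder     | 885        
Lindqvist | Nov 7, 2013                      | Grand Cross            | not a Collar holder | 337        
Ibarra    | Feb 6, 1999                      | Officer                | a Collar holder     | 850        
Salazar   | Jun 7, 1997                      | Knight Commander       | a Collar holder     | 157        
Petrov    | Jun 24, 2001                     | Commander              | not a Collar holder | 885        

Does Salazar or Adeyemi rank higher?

By grade within the Order: Lindqvist (Grand Cross); then Adeyemi and Salazar (Knight Commander); then Petrov and Vasquez (Commander); then Ibarra (Officer).
Adeyemi and Salazar both have roll number 157, so the next rule applies.
Adeyemi and Salazar both have date of appointment to the Order Jun 7, 1997, so the next rule applies.
Among Adeyemi and Salazar, alphabetically by surname: Adeyemi before Salazar.
Petrov and Vasquez both have roll number 885, so the next rule applies.
Petrov and Vasquez both have date of appointment to the Order Jun 24, 2001, so the next rule applies.
Among Petrov and Vasquez, alphabetically by surname: Petrov before Vasquez.
So Adeyemi takes precedence.

Adeyemi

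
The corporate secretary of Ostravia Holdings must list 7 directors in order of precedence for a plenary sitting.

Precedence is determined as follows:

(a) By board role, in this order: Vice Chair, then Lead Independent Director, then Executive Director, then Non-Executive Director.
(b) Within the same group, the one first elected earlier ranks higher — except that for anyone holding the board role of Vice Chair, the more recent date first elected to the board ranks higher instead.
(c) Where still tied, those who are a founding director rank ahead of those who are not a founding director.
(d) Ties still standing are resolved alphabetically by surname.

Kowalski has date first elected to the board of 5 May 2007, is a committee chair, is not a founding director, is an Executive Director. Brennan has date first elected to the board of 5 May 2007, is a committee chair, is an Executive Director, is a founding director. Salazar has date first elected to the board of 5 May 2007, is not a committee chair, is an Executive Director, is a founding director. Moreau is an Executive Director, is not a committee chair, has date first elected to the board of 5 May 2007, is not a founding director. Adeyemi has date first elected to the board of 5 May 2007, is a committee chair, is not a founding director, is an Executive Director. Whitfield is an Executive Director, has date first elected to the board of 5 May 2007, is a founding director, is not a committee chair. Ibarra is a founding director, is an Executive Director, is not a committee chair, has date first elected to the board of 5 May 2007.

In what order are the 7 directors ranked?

By board role: Brennan, Ibarra, Salazar, Whitfield, Adeyemi, Kowalski and Moreau (Executive Director).
Brennan, Ibarra, Salazar, Whitfield, Adeyemi, Kowalski and Moreau all have date first elected to the board 5 May 2007, so the next rule applies.
Among Brennan, Ibarra, Salazar, Whitfield, Adeyemi, Kowalski and Moreau, a founding director before not a founding director: Brennan, Ibarra, Salazar and Whitfield (a founding director) before Adeyemi, Kowalski and Moreau (not a founding director).
Among Brennan, Ibarra, Salazar and Whitfield, alphabetically by surname: Brennan before Ibarra before Salazar before Whitfield.
Among Adeyemi, Kowalski and Moreau, alphabetically by surname: Adeyemi before Kowalski before Moreau.
Full order: Brennan, Ibarra, Salazar, Whitfield, Adeyemi, Kowalski, Moreau.

Brennan, Ibarra, Salazar, Whitfield, Adeyemi, Kowalski, Moreau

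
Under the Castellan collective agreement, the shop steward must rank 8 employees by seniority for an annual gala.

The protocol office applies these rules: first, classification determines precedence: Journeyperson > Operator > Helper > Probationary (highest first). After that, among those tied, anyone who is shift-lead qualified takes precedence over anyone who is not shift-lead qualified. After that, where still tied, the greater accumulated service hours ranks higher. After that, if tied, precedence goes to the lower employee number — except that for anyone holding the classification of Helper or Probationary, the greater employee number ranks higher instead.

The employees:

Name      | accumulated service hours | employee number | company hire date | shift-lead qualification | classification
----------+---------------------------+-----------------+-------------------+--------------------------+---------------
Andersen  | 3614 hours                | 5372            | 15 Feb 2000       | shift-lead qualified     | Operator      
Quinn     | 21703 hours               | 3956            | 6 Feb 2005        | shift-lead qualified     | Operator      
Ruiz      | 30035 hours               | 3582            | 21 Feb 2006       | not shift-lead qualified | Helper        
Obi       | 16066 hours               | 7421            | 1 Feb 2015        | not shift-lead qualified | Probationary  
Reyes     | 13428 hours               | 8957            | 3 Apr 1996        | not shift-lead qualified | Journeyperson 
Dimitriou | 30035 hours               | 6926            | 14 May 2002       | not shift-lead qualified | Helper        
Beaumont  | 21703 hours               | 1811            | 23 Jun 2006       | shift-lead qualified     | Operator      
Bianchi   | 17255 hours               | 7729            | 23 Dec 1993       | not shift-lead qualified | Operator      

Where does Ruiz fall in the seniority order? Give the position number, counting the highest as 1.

7

By classification: Reyes (Journeyperson); then Beaumont, Quinn, Andersen and Bianchi (Operator); then Dimitriou and Ruiz (Helper); then Obi (Probationary).
Among Beaumont, Quinn, Andersen and Bianchi, shift-lead qualified before not shift-lead qualified: Beaumont, Quinn and Andersen (shift-lead qualified) before Bianchi (not shift-lead qualified).
Among Beaumont, Quinn and Andersen, by accumulated service hours (higher first): Beaumont and Quinn (21703 hours) before Andersen (3614 hours).
Among Beaumont and Quinn, by employee number (lower first): Beaumont (1811) before Quinn (3956).
Dimitriou and Ruiz are each not shift-lead qualified, so the next rule applies.
Dimitriou and Ruiz both have accumulated service hours 30035 hours, so the next rule applies.
Among Dimitriou and Ruiz, by employee number (higher first) (reversed rule for this group): Dimitriou (6926) before Ruiz (3582).
Order: Reyes, Beaumont, Quinn, Andersen, Bianchi, Dimitriou, Ruiz, Obi. So position 7.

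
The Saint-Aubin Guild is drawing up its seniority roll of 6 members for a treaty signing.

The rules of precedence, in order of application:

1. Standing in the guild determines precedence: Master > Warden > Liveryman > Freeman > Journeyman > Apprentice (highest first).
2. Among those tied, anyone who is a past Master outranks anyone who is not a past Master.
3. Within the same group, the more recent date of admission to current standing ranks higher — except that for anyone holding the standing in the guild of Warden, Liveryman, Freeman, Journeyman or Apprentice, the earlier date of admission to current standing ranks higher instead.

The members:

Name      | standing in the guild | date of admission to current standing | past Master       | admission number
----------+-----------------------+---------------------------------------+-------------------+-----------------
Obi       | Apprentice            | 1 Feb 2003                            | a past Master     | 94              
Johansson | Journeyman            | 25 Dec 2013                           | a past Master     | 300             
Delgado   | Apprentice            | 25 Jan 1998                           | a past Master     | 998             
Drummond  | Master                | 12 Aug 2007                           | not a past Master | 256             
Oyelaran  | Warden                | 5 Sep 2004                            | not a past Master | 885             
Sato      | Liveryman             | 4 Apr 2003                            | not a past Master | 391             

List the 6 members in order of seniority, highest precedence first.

By standing in the guild: Drummond (Master); then Oyelaran (Warden); then Sato (Liveryman); then Johansson (Journeyman); then Delgado and Obi (Apprentice).
Delgado and Obi are each a past Master, so the next rule applies.
Among Delgado and Obi, by date of admission to current standing (earlier first) (reversed rule for this group): Delgado (25 Jan 1998) before Obi (1 Feb 2003).
Full order: Drummond, Oyelaran, Sato, Johansson, Delgado, Obi.

Drummond, Oyelaran, Sato, Johansson, Delgado, Obi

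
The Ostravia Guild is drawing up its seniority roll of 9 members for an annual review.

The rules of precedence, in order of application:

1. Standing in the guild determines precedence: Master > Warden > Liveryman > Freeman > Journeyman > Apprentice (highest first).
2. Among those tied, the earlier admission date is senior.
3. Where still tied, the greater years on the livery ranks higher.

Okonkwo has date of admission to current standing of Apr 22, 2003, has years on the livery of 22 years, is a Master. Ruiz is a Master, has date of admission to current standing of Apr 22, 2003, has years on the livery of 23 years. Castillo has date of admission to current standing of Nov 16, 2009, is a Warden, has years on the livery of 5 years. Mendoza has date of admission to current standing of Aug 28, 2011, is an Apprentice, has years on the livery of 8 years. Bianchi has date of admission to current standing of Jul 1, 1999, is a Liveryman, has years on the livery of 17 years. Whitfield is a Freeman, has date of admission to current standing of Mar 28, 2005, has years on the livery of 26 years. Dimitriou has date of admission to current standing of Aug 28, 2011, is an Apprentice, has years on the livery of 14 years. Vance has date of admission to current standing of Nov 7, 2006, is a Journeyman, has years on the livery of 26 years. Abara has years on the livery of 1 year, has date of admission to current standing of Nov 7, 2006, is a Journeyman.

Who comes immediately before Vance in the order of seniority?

Whitfield

By standing in the guild: Ruiz and Okonkwo (Master); then Castillo (Warden); then Bianchi (Liveryman); then Whitfield (Freeman); then Vance and Abara (Journeyman); then Dimitriou and Mendoza (Apprentice).
Ruiz and Okonkwo both have date of admission to current standing Apr 22, 2003, so the next rule applies.
Among Ruiz and Okonkwo, by years on the livery (higher first): Ruiz (23 years) before Okonkwo (22 years).
Vance and Abara both have date of admission to current standing Nov 7, 2006, so the next rule applies.
Among Vance and Abara, by years on the livery (higher first): Vance (26 years) before Abara (1 year).
Dimitriou and Mendoza both have date of admission to current standing Aug 28, 2011, so the next rule applies.
Among Dimitriou and Mendoza, by years on the livery (higher first): Dimitriou (14 years) before Mendoza (8 years).
Order: Ruiz, Okonkwo, Castillo, Bianchi, Whitfield, Vance, Abara, Dimitriou, Mendoza.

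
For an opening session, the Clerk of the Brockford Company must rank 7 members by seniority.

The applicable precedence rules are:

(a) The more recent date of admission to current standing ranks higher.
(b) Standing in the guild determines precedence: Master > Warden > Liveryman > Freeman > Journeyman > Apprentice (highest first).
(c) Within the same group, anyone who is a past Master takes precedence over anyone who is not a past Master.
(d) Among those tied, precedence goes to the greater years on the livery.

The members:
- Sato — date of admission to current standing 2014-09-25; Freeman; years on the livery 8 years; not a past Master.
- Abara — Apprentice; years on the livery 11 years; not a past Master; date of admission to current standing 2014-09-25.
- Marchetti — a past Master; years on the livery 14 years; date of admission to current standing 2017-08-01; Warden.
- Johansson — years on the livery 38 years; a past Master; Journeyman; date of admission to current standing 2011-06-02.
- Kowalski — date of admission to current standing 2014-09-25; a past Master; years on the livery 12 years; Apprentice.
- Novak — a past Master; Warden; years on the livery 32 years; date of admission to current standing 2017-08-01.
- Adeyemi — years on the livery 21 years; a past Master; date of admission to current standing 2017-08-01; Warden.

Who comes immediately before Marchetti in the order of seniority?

By date of admission to current standing (later first): Novak, Adeyemi and Marchetti (each 2017-08-01); then Sato, Kowalski and Abara (each 2014-09-25); then Johansson (2011-06-02).
Novak, Adeyemi and Marchetti are each Warden, so the next rule applies.
Novak, Adeyemi and Marchetti are each a past Master, so the next rule applies.
Among Novak, Adeyemi and Marchetti, by years on the livery (higher first): Novak (32 years) before Adeyemi (21 years) before Marchetti (14 years).
Among Sato, Kowalski and Abara, by standing in the guild: Sato (Freeman) before Kowalski and Abara (Apprentice).
Among Kowalski and Abara, a past Master before not a past Master: Kowalski (a past Master) before Abara (not a past Master).
Order: Novak, Adeyemi, Marchetti, Sato, Kowalski, Abara, Johansson.

Adeyemi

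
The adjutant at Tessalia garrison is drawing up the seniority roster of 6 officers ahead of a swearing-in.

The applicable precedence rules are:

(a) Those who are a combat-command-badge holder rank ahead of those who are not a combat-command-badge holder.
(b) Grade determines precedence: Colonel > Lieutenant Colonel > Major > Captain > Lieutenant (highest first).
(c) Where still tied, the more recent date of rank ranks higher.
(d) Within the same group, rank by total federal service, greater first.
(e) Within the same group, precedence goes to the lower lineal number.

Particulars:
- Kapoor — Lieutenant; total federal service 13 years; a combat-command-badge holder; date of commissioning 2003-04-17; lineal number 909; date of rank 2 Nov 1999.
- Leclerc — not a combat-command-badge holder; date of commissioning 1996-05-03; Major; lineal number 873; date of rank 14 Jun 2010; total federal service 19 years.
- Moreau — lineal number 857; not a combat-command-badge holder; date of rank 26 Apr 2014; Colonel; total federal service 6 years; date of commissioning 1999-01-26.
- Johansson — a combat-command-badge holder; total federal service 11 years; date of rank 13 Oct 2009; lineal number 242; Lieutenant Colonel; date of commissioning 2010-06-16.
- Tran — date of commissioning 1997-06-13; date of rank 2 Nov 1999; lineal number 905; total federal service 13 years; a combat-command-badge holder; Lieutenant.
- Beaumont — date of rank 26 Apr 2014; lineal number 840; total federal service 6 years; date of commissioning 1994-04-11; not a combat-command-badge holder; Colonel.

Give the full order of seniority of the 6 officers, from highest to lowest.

By the first rule: Johansson, Tran and Kapoor (each a combat-command-badge holder); then Beaumont, Moreau and Leclerc (each not a combat-command-badge holder).
Among Johansson, Tran and Kapoor, by grade: Johansson (Lieutenant Colonel) before Tran and Kapoor (Lieutenant).
Tran and Kapoor both have date of rank 2 Nov 1999, so the next rule applies.
Tran and Kapoor both have total federal service 13 years, so the next rule applies.
Among Tran and Kapoor, by lineal number (lower first): Tran (905) before Kapoor (909).
Among Beaumont, Moreau and Leclerc, by grade: Beaumont and Moreau (Colonel) before Leclerc (Major).
Beaumont and Moreau both have date of rank 26 Apr 2014, so the next rule applies.
Beaumont and Moreau both have total federal service 6 years, so the next rule applies.
Among Beaumont and Moreau, by lineal number (lower first): Beaumont (840) before Moreau (857).
Full order: Johansson, Tran, Kapoor, Beaumont, Moreau, Leclerc.

Johansson, Tran, Kapoor, Beaumont, Moreau, Leclerc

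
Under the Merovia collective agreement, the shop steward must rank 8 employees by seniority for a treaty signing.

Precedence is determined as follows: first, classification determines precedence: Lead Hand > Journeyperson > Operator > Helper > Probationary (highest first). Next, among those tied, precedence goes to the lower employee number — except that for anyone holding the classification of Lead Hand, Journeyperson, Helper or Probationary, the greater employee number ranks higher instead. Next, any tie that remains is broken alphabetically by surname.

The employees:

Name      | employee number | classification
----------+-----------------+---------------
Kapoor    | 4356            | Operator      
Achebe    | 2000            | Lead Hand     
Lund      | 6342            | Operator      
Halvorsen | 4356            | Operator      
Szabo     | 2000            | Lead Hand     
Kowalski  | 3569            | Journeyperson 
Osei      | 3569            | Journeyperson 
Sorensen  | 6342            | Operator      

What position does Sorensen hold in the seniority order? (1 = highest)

8

By classification: Achebe and Szabo (Lead Hand); then Kowalski and Osei (Journeyperson); then Halvorsen, Kapoor, Lund and Sorensen (Operator).
Achebe and Szabo both have employee number 2000, so the next rule applies.
Among Achebe and Szabo, alphabetically by surname: Achebe before Szabo.
Kowalski and Osei both have employee number 3569, so the next rule applies.
Among Kowalski and Osei, alphabetically by surname: Kowalski before Osei.
Among Halvorsen, Kapoor, Lund and Sorensen, by employee number (lower first): Halvorsen and Kapoor (4356) before Lund and Sorensen (6342).
Among Halvorsen and Kapoor, alphabetically by surname: Halvorsen before Kapoor.
Among Lund and Sorensen, alphabetically by surname: Lund before Sorensen.
Order: Achebe, Szabo, Kowalski, Osei, Halvorsen, Kapoor, Lund, Sorensen. So position 8.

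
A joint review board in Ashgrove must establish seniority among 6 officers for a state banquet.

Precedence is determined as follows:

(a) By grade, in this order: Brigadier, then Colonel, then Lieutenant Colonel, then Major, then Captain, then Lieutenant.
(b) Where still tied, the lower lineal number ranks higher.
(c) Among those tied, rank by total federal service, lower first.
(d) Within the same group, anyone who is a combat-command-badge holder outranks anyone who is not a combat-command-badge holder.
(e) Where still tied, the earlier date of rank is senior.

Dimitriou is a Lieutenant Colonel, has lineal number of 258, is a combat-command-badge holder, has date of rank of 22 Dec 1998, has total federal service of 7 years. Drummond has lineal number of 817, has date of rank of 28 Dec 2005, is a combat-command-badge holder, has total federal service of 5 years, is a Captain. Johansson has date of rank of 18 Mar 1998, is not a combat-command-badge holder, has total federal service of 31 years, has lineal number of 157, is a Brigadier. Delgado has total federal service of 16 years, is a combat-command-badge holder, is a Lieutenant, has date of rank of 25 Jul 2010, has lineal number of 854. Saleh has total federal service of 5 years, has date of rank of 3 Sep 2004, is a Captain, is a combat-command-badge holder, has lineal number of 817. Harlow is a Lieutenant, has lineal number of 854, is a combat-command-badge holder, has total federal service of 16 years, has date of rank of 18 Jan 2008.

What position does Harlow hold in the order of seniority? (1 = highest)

By grade: Johansson (Brigadier); then Dimitriou (Lieutenant Colonel); then Saleh and Drummond (Captain); then Harlow and Delgado (Lieutenant).
Saleh and Drummond both have lineal number 817, so the next rule applies.
Saleh and Drummond both have total federal service 5 years, so the next rule applies.
Saleh and Drummond are each a combat-command-badge holder, so the next rule applies.
Among Saleh and Drummond, by date of rank (earlier first): Saleh (3 Sep 2004) before Drummond (28 Dec 2005).
Harlow and Delgado both have lineal number 854, so the next rule applies.
Harlow and Delgado both have total federal service 16 years, so the next rule applies.
Harlow and Delgado are each a combat-command-badge holder, so the next rule applies.
Among Harlow and Delgado, by date of rank (earlier first): Harlow (18 Jan 2008) before Delgado (25 Jul 2010).
Order: Johansson, Dimitriou, Saleh, Drummond, Harlow, Delgado. So position 5.

5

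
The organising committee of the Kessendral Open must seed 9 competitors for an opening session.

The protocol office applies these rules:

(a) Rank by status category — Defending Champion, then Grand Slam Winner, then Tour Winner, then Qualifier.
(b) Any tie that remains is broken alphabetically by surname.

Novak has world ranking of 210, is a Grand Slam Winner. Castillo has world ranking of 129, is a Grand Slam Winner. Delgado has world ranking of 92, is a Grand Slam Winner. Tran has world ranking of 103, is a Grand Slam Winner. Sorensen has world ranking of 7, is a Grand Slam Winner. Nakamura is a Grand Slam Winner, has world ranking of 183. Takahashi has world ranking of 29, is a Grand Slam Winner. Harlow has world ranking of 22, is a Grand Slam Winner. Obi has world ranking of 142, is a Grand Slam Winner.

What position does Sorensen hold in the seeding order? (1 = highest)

By status category: Castillo, Delgado, Harlow, Nakamura, Novak, Obi, Sorensen, Takahashi and Tran (Grand Slam Winner).
Among Castillo, Delgado, Harlow, Nakamura, Novak, Obi, Sorensen, Takahashi and Tran, alphabetically by surname: Castillo before Delgado before Harlow before Nakamura before Novak before Obi before Sorensen before Takahashi before Tran.
Order: Castillo, Delgado, Harlow, Nakamura, Novak, Obi, Sorensen, Takahashi, Tran. So position 7.

7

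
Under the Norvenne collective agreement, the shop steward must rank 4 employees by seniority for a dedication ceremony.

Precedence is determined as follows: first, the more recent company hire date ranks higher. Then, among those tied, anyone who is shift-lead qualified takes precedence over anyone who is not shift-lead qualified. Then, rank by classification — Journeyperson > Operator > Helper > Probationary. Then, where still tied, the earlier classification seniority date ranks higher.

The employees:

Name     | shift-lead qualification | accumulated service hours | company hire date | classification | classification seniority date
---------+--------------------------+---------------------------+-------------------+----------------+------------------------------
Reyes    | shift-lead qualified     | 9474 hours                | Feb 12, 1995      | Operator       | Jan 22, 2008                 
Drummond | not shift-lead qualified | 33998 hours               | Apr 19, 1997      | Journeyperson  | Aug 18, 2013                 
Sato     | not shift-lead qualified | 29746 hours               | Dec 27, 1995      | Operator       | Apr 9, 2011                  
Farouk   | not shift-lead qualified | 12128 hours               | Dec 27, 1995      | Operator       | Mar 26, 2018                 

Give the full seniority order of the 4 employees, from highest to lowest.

By company hire date (later first): Drummond (Apr 19, 1997); then Sato and Farouk (both Dec 27, 1995); then Reyes (Feb 12, 1995).
Sato and Farouk are each not shift-lead qualified, so the next rule applies.
Sato and Farouk are each Operator, so the next rule applies.
Among Sato and Farouk, by classification seniority date (earlier first): Sato (Apr 9, 2011) before Farouk (Mar 26, 2018).
Full order: Drummond, Sato, Farouk, Reyes.

Drummond, Sato, Farouk, Reyes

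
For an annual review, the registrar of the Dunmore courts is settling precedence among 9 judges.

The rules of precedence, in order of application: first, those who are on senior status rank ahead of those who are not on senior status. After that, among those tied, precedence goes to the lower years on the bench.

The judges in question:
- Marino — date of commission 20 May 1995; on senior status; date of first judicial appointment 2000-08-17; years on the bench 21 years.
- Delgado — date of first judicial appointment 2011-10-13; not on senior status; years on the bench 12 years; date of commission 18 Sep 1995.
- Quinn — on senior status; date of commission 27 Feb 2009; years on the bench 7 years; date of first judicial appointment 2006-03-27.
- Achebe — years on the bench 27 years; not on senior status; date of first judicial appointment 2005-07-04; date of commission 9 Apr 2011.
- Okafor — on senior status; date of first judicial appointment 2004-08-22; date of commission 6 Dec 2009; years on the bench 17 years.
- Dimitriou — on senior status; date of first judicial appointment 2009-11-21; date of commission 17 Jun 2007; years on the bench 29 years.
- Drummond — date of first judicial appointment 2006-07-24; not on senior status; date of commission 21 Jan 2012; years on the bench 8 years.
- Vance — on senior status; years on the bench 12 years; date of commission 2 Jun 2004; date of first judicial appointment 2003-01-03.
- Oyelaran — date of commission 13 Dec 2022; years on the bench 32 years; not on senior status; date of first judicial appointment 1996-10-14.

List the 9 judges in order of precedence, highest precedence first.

Quinn, Vance, Okafor, Marino, Dimitriou, Drummond, Delgado, Achebe, Oyelaran

By the first rule: Quinn, Vance, Okafor, Marino and Dimitriou (each on senior status); then Drummond, Delgado, Achebe and Oyelaran (each not on senior status).
Among Quinn, Vance, Okafor, Marino and Dimitriou, by years on the bench (lower first): Quinn (7 years) before Vance (12 years) before Okafor (17 years) before Marino (21 years) before Dimitriou (29 years).
Among Drummond, Delgado, Achebe and Oyelaran, by years on the bench (lower first): Drummond (8 years) before Delgado (12 years) before Achebe (27 years) before Oyelaran (32 years).
Full order: Quinn, Vance, Okafor, Marino, Dimitriou, Drummond, Delgado, Achebe, Oyelaran.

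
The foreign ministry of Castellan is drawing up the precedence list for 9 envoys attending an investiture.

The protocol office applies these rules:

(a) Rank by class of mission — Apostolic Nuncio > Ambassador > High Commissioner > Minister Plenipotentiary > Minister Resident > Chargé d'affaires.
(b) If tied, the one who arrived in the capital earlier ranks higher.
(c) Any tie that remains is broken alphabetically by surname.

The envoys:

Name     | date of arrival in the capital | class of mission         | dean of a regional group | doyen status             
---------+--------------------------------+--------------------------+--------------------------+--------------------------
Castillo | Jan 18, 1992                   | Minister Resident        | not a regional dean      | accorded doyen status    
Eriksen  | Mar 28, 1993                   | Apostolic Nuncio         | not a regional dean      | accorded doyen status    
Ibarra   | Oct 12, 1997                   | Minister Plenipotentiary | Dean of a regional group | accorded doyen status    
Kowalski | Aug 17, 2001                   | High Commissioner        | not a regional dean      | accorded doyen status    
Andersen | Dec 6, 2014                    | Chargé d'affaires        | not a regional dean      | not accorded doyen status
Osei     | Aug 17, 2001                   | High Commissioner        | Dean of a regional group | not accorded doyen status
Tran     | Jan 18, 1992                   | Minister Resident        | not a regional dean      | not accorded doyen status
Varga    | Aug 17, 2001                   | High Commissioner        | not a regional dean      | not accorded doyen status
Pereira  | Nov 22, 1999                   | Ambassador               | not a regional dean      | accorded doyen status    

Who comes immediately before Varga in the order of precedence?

By class of mission: Eriksen (Apostolic Nuncio); then Pereira (Ambassador); then Kowalski, Osei and Varga (High Commissioner); then Ibarra (Minister Plenipotentiary); then Castillo and Tran (Minister Resident); then Andersen (Chargé d'affaires).
Kowalski, Osei and Varga all have date of arrival in the capital Aug 17, 2001, so the next rule applies.
Among Kowalski, Osei and Varga, alphabetically by surname: Kowalski before Osei before Varga.
Castillo and Tran both have date of arrival in the capital Jan 18, 1992, so the next rule applies.
Among Castillo and Tran, alphabetically by surname: Castillo before Tran.
Order: Eriksen, Pereira, Kowalski, Osei, Varga, Ibarra, Castillo, Tran, Andersen.

Osei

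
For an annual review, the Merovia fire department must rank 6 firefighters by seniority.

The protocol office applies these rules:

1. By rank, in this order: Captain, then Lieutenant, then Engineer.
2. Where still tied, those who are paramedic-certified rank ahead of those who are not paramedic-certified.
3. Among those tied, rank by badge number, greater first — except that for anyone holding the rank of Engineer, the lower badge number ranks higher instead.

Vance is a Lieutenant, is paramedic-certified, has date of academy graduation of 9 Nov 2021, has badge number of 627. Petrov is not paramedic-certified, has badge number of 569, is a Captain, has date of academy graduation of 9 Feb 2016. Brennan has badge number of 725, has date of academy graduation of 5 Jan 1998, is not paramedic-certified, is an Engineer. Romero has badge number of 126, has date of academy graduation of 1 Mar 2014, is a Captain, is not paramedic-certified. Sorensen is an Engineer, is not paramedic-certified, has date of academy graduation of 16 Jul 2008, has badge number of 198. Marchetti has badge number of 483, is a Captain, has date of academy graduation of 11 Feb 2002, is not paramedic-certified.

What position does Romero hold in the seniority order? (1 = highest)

3

By rank: Petrov, Marchetti and Romero (Captain); then Vance (Lieutenant); then Sorensen and Brennan (Engineer).
Petrov, Marchetti and Romero are each not paramedic-certified, so the next rule applies.
Among Petrov, Marchetti and Romero, by badge number (higher first): Petrov (569) before Marchetti (483) before Romero (126).
Sorensen and Brennan are each not paramedic-certified, so the next rule applies.
Among Sorensen and Brennan, by badge number (lower first) (reversed rule for this group): Sorensen (198) before Brennan (725).
Order: Petrov, Marchetti, Romero, Vance, Sorensen, Brennan. So position 3.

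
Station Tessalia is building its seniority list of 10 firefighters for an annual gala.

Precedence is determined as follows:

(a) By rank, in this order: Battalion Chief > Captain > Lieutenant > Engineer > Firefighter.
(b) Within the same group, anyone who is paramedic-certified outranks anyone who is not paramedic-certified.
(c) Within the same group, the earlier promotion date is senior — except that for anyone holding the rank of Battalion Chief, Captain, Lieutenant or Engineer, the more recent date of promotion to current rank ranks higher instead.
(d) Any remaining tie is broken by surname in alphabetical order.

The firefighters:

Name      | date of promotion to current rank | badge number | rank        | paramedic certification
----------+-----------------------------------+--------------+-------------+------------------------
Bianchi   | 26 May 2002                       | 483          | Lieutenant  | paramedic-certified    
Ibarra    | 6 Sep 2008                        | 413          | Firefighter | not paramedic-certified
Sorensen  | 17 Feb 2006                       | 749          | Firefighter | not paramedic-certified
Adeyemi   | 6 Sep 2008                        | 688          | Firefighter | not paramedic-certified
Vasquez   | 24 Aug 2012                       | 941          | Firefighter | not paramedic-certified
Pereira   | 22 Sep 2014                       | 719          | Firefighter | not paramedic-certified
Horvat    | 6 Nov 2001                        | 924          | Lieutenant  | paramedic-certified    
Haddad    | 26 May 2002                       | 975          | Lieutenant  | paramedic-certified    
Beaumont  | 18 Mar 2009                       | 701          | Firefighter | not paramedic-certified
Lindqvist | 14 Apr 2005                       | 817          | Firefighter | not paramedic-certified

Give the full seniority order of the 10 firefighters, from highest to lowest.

By rank: Bianchi, Haddad and Horvat (Lieutenant); then Lindqvist, Sorensen, Adeyemi, Ibarra, Beaumont, Vasquez and Pereira (Firefighter).
Bianchi, Haddad and Horvat are each paramedic-certified, so the next rule applies.
Among Bianchi, Haddad and Horvat, by date of promotion to current rank (later first) (reversed rule for this group): Bianchi and Haddad (26 May 2002) before Horvat (6 Nov 2001).
Among Bianchi and Haddad, alphabetically by surname: Bianchi before Haddad.
Lindqvist, Sorensen, Adeyemi, Ibarra, Beaumont, Vasquez and Pereira are each not paramedic-certified, so the next rule applies.
Among Lindqvist, Sorensen, Adeyemi, Ibarra, Beaumont, Vasquez and Pereira, by date of promotion to current rank (earlier first): Lindqvist (14 Apr 2005) before Sorensen (17 Feb 2006) before Adeyemi and Ibarra (6 Sep 2008) before Beaumont (18 Mar 2009) before Vasquez (24 Aug 2012) before Pereira (22 Sep 2014).
Among Adeyemi and Ibarra, alphabetically by surname: Adeyemi before Ibarra.
Full order: Bianchi, Haddad, Horvat, Lindqvist, Sorensen, Adeyemi, Ibarra, Beaumont, Vasquez, Pereira.

Bianchi, Haddad, Horvat, Lindqvist, Sorensen, Adeyemi, Ibarra, Beaumont, Vasquez, Pereira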